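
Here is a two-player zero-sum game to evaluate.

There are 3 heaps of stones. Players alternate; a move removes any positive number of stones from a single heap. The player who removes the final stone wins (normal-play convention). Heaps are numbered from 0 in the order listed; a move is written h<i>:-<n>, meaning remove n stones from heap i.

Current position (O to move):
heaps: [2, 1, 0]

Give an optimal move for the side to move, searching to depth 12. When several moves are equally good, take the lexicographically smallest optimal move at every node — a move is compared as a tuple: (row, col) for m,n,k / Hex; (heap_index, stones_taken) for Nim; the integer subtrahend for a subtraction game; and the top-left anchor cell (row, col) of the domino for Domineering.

O's best at [(2,1,0)]: h0:-1

[(2,1,0)] O move#1: h0:-1:+1/(1,1,0)*, h0:-2:-1/(0,1,0), h1:-1:-1/(2,0,0)
[(1,1,0)] X move#2: h0:-1:-1/(0,1,0)*, h1:-1:-1/(1,0,0)
[(0,1,0)] O move#3: h1:-1:+1/(0,0,0)*
[(0,0,0)] end (terminal -1, X#4); searched (2,1,0) to 12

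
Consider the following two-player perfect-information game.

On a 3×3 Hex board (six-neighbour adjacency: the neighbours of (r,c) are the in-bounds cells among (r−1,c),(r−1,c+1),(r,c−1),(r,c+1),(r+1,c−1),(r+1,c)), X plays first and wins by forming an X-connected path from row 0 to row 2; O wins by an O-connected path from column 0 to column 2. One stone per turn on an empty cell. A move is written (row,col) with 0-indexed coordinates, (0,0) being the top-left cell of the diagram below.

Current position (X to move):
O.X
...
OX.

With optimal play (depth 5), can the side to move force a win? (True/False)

X winning at [O.X/.../OX.]: True

[O.X/.../OX.] X move#1: (0,1):+1/OXX/.../OX.*, (1,0):+1/O.X/X../OX., (1,1):+1/O.X/.X./OX., (1,2):+1/O.X/..X/OX., (2,2):+1/O.X/.../OXX
[OXX/.../OX.] O move#2: (1,0):-1/OXX/O../OX.*, (1,1):-1/OXX/.O./OX., (1,2):-1/OXX/..O/OX., (2,2):-1/OXX/.../OXO
[OXX/O../OX.] X move#3: (1,1):+1/OXX/OX./OX.*, (1,2):+1/OXX/O.X/OX., (2,2):+1/OXX/O../OXX
[OXX/OX./OX.] end (terminal -1, O#4); searched O.X/.../OX. to 5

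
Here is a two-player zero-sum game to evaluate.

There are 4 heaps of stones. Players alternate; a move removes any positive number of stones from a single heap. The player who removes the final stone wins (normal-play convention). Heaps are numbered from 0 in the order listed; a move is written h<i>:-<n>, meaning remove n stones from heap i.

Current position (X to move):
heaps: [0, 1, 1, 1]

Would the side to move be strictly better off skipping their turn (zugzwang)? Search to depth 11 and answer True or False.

zugzwang((0,1,1,1), X) = False

ply 1, X at (0,1,1,1) | h1:-1=+1→(0,0,1,1)*; h2:-1=+1→(0,1,0,1); h3:-1=+1→(0,1,1,0)
ply 2, O at (0,0,1,1) | h2:-1=-1→(0,0,0,1)*; h3:-1=-1→(0,0,1,0)
ply 3, X at (0,0,0,1) | h3:-1=+1→(0,0,0,0)*
ply 4: (0,0,0,0) is terminal -1 (O); from (0,1,1,1) depth 11
if X skipped the turn, O would face:
~ ply 1, O at (0,1,1,1) | h1:-1=+1→(0,0,1,1)*; h2:-1=+1→(0,1,0,1); h3:-1=+1→(0,1,1,0)
~ ply 2, X at (0,0,1,1) | h2:-1=-1→(0,0,0,1)*; h3:-1=-1→(0,0,1,0)
~ ply 3, O at (0,0,0,1) | h3:-1=+1→(0,0,0,0)*
~ ply 4: (0,0,0,0) is terminal -1 (X); from (0,1,1,1) depth 11
compare (X): move=+1 vs pass=-1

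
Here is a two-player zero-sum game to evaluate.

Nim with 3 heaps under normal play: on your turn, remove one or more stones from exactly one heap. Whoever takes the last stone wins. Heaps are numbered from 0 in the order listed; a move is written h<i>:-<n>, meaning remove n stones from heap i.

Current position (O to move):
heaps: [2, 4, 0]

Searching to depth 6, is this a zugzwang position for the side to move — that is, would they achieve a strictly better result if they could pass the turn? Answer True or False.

p1 O@[(2,4,0)]: h0:-1[(1,4,0)]-1 h0:-2[(0,4,0)]-1 h1:-1[(2,3,0)]-1 h1:-2[(2,2,0)]+1* h1:-3[(2,1,0)]-1 h1:-4[(2,0,0)]-1
p2 X@[(2,2,0)]: h0:-1[(1,2,0)]-1* h0:-2[(0,2,0)]-1 h1:-1[(2,1,0)]-1 h1:-2[(2,0,0)]-1
p3 O@[(1,2,0)]: h0:-1[(0,2,0)]-1 h1:-1[(1,1,0)]+1* h1:-2[(1,0,0)]-1
p4 X@[(1,1,0)]: h0:-1[(0,1,0)]-1* h1:-1[(1,0,0)]-1
p5 O@[(0,1,0)]: h1:-1[(0,0,0)]+1*
p6 X@[(0,0,0)] terminal -1; root [(2,4,0)] d6
if O skipped the turn, X would face:
~ p1 X@[(2,4,0)]: h0:-1[(1,4,0)]-1 h0:-2[(0,4,0)]-1 h1:-1[(2,3,0)]-1 h1:-2[(2,2,0)]+1* h1:-3[(2,1,0)]-1 h1:-4[(2,0,0)]-1
~ p2 O@[(2,2,0)]: h0:-1[(1,2,0)]-1* h0:-2[(0,2,0)]-1 h1:-1[(2,1,0)]-1 h1:-2[(2,0,0)]-1
~ p3 X@[(1,2,0)]: h0:-1[(0,2,0)]-1 h1:-1[(1,1,0)]+1* h1:-2[(1,0,0)]-1
~ p4 O@[(1,1,0)]: h0:-1[(0,1,0)]-1* h1:-1[(1,0,0)]-1
~ p5 X@[(0,1,0)]: h1:-1[(0,0,0)]+1*
~ p6 O@[(0,0,0)] terminal -1; root [(2,4,0)] d6
compare (O): move=+1 vs pass=-1

zugzwang((2,4,0), O) = False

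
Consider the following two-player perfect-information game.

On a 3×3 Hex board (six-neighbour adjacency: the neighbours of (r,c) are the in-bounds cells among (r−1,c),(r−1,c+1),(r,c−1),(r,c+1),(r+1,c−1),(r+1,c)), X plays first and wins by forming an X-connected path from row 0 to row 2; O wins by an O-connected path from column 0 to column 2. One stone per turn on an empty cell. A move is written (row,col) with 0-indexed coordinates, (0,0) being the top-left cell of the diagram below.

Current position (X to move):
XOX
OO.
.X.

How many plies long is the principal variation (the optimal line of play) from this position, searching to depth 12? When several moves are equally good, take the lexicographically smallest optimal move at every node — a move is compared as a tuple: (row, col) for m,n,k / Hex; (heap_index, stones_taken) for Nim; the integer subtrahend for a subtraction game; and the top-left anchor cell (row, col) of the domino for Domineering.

[XOX/OO./.X.] X move#1: (1,2):+1/XOX/OOX/.X.*, (2,0):-1/XOX/OO./XX., (2,2):-1/XOX/OO./.XX
[XOX/OOX/.X.] end (terminal -1, O#2); searched XOX/OO./.X. to 12

PV length from [XOX/OO./.X.]: 1 ply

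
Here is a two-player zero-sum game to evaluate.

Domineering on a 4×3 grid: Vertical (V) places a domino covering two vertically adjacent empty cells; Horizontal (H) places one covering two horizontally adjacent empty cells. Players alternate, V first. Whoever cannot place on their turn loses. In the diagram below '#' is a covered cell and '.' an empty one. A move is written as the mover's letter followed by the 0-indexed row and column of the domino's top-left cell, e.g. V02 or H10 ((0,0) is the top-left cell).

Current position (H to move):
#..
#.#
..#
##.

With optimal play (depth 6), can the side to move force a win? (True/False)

H winning at [#../#.#/..#/##.]: False

p1 H@[#../#.#/..#/##.]: H01[###/#.#/..#/##.]-1* H20[#../#.#/###/##.]-1
p2 V@[###/#.#/..#/##.]: V11[###/###/.##/##.]+1*
p3 H@[###/###/.##/##.] terminal -1; root [#../#.#/..#/##.] d6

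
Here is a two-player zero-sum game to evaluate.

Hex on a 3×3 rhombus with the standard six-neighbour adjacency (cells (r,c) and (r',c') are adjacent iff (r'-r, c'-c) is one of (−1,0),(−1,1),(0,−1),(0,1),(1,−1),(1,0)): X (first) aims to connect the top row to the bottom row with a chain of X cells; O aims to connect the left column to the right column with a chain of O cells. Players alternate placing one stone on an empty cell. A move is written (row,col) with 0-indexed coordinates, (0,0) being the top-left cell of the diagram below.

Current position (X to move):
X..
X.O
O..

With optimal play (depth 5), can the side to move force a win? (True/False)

[X../X.O/O..] X move#1: (0,1):-1/XX./X.O/O..*, (0,2):-1/X.X/X.O/O.., (1,1):-1/X../XXO/O.., (2,1):-1/X../X.O/OX., (2,2):-1/X../X.O/O.X
[XX./X.O/O..] O move#2: (0,2):+1/XXO/X.O/O..*, (1,1):+1/XX./XOO/O.., (2,1):+1/XX./X.O/OO., (2,2):+1/XX./X.O/O.O
[XXO/X.O/O..] X move#3: (1,1):-1/XXO/XXO/O..*, (2,1):-1/XXO/X.O/OX., (2,2):-1/XXO/X.O/O.X
[XXO/XXO/O..] O move#4: (2,1):+1/XXO/XXO/OO.*, (2,2):-1/XXO/XXO/O.O
[XXO/XXO/OO.] end (terminal -1, X#5); searched X../X.O/O.. to 5

X winning at [X../X.O/O..]: False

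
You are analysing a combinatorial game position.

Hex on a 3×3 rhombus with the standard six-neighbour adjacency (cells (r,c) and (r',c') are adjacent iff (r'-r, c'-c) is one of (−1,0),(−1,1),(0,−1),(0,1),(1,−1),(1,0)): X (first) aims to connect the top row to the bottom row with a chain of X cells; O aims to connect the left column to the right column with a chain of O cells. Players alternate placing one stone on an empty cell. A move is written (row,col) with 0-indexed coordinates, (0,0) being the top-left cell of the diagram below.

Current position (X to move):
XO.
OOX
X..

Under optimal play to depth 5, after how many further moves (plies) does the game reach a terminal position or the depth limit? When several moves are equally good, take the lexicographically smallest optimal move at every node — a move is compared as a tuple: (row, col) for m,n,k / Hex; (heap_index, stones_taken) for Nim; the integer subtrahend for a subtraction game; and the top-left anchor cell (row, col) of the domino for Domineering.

PV length from [XO./OOX/X..]: 3 plies

ply 1, X at XO./OOX/X.. | (0,2)=+1→XOX/OOX/X..*; (2,1)=-1→XO./OOX/XX.; (2,2)=-1→XO./OOX/X.X
ply 2, O at XOX/OOX/X.. | (2,1)=-1→XOX/OOX/XO.*; (2,2)=-1→XOX/OOX/X.O
ply 3, X at XOX/OOX/XO. | (2,2)=+1→XOX/OOX/XOX*
ply 4: XOX/OOX/XOX is terminal -1 (O); from XO./OOX/X.. depth 5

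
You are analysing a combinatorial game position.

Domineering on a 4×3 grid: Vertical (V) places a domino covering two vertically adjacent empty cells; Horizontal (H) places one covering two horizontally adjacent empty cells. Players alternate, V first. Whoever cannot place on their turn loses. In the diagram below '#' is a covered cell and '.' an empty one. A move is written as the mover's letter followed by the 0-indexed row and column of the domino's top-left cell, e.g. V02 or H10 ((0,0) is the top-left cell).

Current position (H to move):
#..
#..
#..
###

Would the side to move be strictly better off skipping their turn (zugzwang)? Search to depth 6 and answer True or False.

ply 1, H at #../#../#../### | H01=-1→###/#../#../###; H11=+1→#../###/#../###*; H21=-1→#../#../###/###
ply 2: #../###/#../### is terminal -1 (V); from #../#../#../### depth 6
suppose H passes — search the same position with V to move:
pass> ply 1, V at #../#../#../### | V01=+1→##./##./#../###*; V02=+1→#.#/#.#/#../###; V11=+1→#../##./##./###; V12=+1→#../#.#/#.#/###
pass> ply 2, H at ##./##./#../### | H21=-1→##./##./###/###*
pass> ply 3, V at ##./##./###/### | V02=+1→###/###/###/###*
pass> ply 4: ###/###/###/### is terminal -1 (H); from #../#../#../### depth 6
for H: play +1, pass -1

zugzwang(#../#../#../###, H) = False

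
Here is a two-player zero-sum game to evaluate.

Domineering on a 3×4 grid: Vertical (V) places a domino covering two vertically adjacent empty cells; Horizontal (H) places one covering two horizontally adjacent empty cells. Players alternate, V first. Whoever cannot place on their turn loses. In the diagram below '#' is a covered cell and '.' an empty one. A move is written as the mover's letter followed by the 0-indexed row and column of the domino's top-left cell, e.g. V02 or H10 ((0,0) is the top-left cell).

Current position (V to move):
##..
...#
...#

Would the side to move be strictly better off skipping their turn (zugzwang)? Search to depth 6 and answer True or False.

p1 V@[##../...#/...#]: V02[###./..##/...#]-1 V10[##../#..#/#..#]-1 V11[##../.#.#/.#.#]+1* V12[##../..##/..##]-1
p2 H@[##../.#.#/.#.#]: H02[####/.#.#/.#.#]-1*
p3 V@[####/.#.#/.#.#]: V10[####/##.#/##.#]+1* V12[####/.###/.###]+1
p4 H@[####/##.#/##.#] terminal -1; root [##../...#/...#] d6
if V skipped the turn, H would face:
~ p1 H@[##../...#/...#]: H02[####/...#/...#]-1 H10[##../##.#/...#]+1* H11[##../.###/...#]+1 H20[##../...#/##.#]+1 H21[##../...#/.###]+1
~ p2 V@[##../##.#/...#]: V02[###./####/...#]-1* V12[##../####/..##]-1
~ p3 H@[###./####/...#]: H20[###./####/##.#]+1* H21[###./####/.###]+1
~ p4 V@[###./####/##.#] terminal -1; root [##../...#/...#] d6
compare (V): move=+1 vs pass=-1

zugzwang(##../...#/...#, V) = False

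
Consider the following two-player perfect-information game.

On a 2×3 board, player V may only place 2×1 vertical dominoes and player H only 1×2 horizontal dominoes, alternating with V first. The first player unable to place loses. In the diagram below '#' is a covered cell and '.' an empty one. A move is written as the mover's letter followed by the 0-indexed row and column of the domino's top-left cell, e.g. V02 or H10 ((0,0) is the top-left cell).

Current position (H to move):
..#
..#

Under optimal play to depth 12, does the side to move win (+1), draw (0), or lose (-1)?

[..#/..#] H move#1: H00:+1/###/..#*, H10:+1/..#/###
[###/..#] end (terminal -1, V#2); searched ..#/..# to 12

value(..#/..#, H) = +1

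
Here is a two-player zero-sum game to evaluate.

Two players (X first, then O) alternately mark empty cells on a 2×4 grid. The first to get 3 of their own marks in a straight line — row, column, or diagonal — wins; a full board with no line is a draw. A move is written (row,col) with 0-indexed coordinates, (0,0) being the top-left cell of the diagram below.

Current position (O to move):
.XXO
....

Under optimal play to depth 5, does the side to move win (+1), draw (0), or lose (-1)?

p1 O@[.XXO/....]: (0,0)[OXXO/....]+0* (1,0)[.XXO/O...]-1 (1,1)[.XXO/.O..]-1 (1,2)[.XXO/..O.]-1 (1,3)[.XXO/...O]-1
p2 X@[OXXO/....]: (1,0)[OXXO/X...]+0* (1,1)[OXXO/.X..]+0 (1,2)[OXXO/..X.]+0 (1,3)[OXXO/...X]+0
p3 O@[OXXO/X...]: (1,1)[OXXO/XO..]+0* (1,2)[OXXO/X.O.]+0 (1,3)[OXXO/X..O]+0
p4 X@[OXXO/XO..]: (1,2)[OXXO/XOX.]+0* (1,3)[OXXO/XO.X]+0
p5 O@[OXXO/XOX.]: (1,3)[OXXO/XOXO]+0*
p6 X@[OXXO/XOXO] terminal +0; root [.XXO/....] d5

value(.XXO/...., O) = 0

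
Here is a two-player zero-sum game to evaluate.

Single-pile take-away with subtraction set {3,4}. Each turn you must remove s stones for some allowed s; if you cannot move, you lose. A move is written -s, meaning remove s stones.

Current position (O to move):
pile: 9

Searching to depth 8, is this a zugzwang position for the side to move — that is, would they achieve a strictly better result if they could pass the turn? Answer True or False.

zugzwang(9, O) = True

[9] O move#1: -3:-1/6*, -4:-1/5
[6] X move#2: -3:-1/3, -4:+1/2*
[2] end (terminal -1, O#3); searched 9 to 8
if O skipped the turn, X would face:
~ [9] X move#1: -3:-1/6*, -4:-1/5
~ [6] O move#2: -3:-1/3, -4:+1/2*
~ [2] end (terminal -1, X#3); searched 9 to 8
compare (O): move=-1 vs pass=+1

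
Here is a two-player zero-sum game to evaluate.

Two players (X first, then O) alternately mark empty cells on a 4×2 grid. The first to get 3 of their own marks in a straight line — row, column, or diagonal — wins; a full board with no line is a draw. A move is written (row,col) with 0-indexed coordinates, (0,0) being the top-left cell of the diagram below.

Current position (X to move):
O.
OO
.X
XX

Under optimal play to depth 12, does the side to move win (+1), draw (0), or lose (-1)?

p1 X@[O./OO/.X/XX]: (0,1)[OX/OO/.X/XX]-1 (2,0)[O./OO/XX/XX]+0*
p2 O@[O./OO/XX/XX]: (0,1)[OO/OO/XX/XX]+0*
p3 X@[OO/OO/XX/XX] terminal +0; root [O./OO/.X/XX] d12

value(O./OO/.X/XX, X) = 0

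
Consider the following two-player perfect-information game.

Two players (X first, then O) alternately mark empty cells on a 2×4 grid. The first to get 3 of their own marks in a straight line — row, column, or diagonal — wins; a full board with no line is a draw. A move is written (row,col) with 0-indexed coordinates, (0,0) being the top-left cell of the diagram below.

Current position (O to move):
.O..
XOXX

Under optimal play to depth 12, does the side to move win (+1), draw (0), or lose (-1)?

ply 1, O at .O../XOXX | (0,0)=+0→OO../XOXX; (0,2)=+1→.OO./XOXX*; (0,3)=+0→.O.O/XOXX
ply 2, X at .OO./XOXX | (0,0)=-1→XOO./XOXX*; (0,3)=-1→.OOX/XOXX
ply 3, O at XOO./XOXX | (0,3)=+1→XOOO/XOXX*
ply 4: XOOO/XOXX is terminal -1 (X); from .O../XOXX depth 12

value(.O../XOXX, O) = +1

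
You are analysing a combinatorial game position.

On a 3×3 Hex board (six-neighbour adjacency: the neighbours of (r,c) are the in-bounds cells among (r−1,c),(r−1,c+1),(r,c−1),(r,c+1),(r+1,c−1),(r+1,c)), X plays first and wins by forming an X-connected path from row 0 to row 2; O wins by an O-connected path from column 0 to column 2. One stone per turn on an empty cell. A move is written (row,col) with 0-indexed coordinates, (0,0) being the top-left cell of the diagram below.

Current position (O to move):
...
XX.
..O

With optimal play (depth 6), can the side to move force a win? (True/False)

O winning at [.../XX./..O]: False

p1 O@[.../XX./..O]: (0,0)[O../XX./..O]-1* (0,1)[.O./XX./..O]-1 (0,2)[..O/XX./..O]-1 (1,2)[.../XXO/..O]-1 (2,0)[.../XX./O.O]-1 (2,1)[.../XX./.OO]-1
p2 X@[O../XX./..O]: (0,1)[OX./XX./..O]+1* (0,2)[O.X/XX./..O]+1 (1,2)[O../XXX/..O]+1 (2,0)[O../XX./X.O]+1 (2,1)[O../XX./.XO]+1
p3 O@[OX./XX./..O]: (0,2)[OXO/XX./..O]-1* (1,2)[OX./XXO/..O]-1 (2,0)[OX./XX./O.O]-1 (2,1)[OX./XX./.OO]-1
p4 X@[OXO/XX./..O]: (1,2)[OXO/XXX/..O]+1* (2,0)[OXO/XX./X.O]+1 (2,1)[OXO/XX./.XO]+1
p5 O@[OXO/XXX/..O]: (2,0)[OXO/XXX/O.O]-1* (2,1)[OXO/XXX/.OO]-1
p6 X@[OXO/XXX/O.O]: (2,1)[OXO/XXX/OXO]+1*
p7 O@[OXO/XXX/OXO] terminal -1; root [.../XX./..O] d6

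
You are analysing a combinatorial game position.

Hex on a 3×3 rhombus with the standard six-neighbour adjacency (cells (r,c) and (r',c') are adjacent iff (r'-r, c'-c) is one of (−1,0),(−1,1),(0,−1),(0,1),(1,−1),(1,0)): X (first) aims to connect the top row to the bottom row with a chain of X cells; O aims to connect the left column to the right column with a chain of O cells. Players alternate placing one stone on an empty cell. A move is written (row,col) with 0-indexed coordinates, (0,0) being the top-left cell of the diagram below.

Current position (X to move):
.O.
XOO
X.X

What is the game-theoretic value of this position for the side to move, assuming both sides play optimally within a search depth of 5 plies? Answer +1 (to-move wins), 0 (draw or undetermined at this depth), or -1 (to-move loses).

value(.O./XOO/X.X, X) = +1

ply 1, X at .O./XOO/X.X | (0,0)=+1→XO./XOO/X.X*; (0,2)=-1→.OX/XOO/X.X; (2,1)=-1→.O./XOO/XXX
ply 2: XO./XOO/X.X is terminal -1 (O); from .O./XOO/X.X depth 5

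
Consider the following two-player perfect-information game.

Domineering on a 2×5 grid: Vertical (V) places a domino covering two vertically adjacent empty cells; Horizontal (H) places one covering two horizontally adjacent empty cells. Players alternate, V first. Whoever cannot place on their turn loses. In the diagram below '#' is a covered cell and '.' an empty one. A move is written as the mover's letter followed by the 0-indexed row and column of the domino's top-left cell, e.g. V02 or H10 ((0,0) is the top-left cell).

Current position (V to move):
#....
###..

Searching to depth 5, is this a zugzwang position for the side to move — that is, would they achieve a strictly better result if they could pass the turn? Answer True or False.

zugzwang(#..../###.., V) = False

[#..../###..] V move#1: V03:+1/#..#./####.*, V04:-1/#...#/###.#
[#..#./####.] H move#2: H01:-1/####./####.*
[####./####.] V move#3: V04:+1/#####/#####*
[#####/#####] end (terminal -1, H#4); searched #..../###.. to 5
pass branch (H moves first from the same position):
  | [#..../###..] H move#1: H01:-1/###../###.., H02:-1/#.##./###.., H03:+1/#..##/###..*, H13:+1/#..../#####
  | [#..##/###..] end (terminal -1, V#2); searched #..../###.. to 5
V moving scores +1; V passing scores -1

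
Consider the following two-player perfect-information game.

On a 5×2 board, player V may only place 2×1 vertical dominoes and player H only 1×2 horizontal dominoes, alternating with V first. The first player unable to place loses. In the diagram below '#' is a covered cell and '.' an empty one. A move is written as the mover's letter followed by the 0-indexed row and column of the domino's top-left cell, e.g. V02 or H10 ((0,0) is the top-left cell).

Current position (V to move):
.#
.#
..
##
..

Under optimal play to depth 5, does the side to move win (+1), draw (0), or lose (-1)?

p1 V@[.#/.#/../##/..]: V00[##/##/../##/..]-1* V10[.#/##/#./##/..]-1
p2 H@[##/##/../##/..]: H20[##/##/##/##/..]+1* H40[##/##/../##/##]+1
p3 V@[##/##/##/##/..] terminal -1; root [.#/.#/../##/..] d5

value(.#/.#/../##/.., V) = -1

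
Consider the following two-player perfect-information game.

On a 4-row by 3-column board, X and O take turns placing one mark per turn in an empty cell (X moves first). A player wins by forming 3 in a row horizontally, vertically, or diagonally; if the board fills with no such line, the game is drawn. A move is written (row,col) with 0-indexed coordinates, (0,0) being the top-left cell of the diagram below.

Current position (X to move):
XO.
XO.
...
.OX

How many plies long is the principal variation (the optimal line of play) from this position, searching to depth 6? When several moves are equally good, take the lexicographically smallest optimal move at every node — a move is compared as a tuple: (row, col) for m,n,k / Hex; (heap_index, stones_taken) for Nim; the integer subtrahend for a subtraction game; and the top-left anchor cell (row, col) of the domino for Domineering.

PV length from [XO./XO./.../.OX]: 1 ply

p1 X@[XO./XO./.../.OX]: (0,2)[XOX/XO./.../.OX]-1 (1,2)[XO./XOX/.../.OX]-1 (2,0)[XO./XO./X../.OX]+1* (2,1)[XO./XO./.X./.OX]+1 (2,2)[XO./XO./..X/.OX]-1 (3,0)[XO./XO./.../XOX]-1
p2 O@[XO./XO./X../.OX] terminal -1; root [XO./XO./.../.OX] d6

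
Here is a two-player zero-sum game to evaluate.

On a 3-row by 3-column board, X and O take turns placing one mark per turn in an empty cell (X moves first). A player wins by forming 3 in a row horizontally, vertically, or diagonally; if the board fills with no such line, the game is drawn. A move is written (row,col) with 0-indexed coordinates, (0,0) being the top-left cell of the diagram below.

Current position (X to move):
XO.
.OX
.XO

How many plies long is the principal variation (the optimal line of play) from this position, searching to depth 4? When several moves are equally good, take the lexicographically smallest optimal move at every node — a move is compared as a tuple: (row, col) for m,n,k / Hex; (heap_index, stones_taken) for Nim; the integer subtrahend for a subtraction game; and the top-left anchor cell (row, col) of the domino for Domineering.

p1 X@[XO./.OX/.XO]: (0,2)[XOX/.OX/.XO]+0* (1,0)[XO./XOX/.XO]+0 (2,0)[XO./.OX/XXO]+0
p2 O@[XOX/.OX/.XO]: (1,0)[XOX/OOX/.XO]+0* (2,0)[XOX/.OX/OXO]+0
p3 X@[XOX/OOX/.XO]: (2,0)[XOX/OOX/XXO]+0*
p4 O@[XOX/OOX/XXO] terminal +0; root [XO./.OX/.XO] d4

PV length from [XO./.OX/.XO]: 3 plies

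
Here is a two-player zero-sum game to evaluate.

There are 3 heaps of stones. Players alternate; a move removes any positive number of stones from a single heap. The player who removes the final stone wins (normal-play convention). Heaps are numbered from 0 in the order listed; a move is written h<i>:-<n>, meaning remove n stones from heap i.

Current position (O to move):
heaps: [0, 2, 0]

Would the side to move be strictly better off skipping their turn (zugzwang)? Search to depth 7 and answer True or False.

zugzwang((0,2,0), O) = False

[(0,2,0)] O move#1: h1:-1:-1/(0,1,0), h1:-2:+1/(0,0,0)*
[(0,0,0)] end (terminal -1, X#2); searched (0,2,0) to 7
if O skipped the turn, X would face:
~ [(0,2,0)] X move#1: h1:-1:-1/(0,1,0), h1:-2:+1/(0,0,0)*
~ [(0,0,0)] end (terminal -1, O#2); searched (0,2,0) to 7
compare (O): move=+1 vs pass=-1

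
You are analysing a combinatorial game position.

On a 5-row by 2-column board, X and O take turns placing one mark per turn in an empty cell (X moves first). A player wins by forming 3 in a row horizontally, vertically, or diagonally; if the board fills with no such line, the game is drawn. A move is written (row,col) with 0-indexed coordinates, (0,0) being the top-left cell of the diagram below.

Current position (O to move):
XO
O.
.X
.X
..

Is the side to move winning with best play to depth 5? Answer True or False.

ply 1, O at XO/O./.X/.X/.. | (1,1)=-1→XO/OO/.X/.X/..*; (2,0)=-1→XO/O./OX/.X/..; (3,0)=-1→XO/O./.X/OX/..; (4,0)=-1→XO/O./.X/.X/O.; (4,1)=-1→XO/O./.X/.X/.O
ply 2, X at XO/OO/.X/.X/.. | (2,0)=+0→XO/OO/XX/.X/..; (3,0)=+0→XO/OO/.X/XX/..; (4,0)=+0→XO/OO/.X/.X/X.; (4,1)=+1→XO/OO/.X/.X/.X*
ply 3: XO/OO/.X/.X/.X is terminal -1 (O); from XO/O./.X/.X/.. depth 5

O winning at [XO/O./.X/.X/..]: False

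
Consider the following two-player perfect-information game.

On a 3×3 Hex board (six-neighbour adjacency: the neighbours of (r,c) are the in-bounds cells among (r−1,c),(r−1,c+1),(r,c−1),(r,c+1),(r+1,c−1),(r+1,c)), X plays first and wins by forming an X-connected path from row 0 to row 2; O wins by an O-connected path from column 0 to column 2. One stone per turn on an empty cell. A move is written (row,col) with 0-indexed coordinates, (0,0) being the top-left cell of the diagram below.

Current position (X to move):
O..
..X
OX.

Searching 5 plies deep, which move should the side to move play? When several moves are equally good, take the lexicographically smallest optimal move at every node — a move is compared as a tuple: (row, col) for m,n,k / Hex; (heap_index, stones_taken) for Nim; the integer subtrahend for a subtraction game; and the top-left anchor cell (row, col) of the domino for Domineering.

[O../..X/OX.] X move#1: (0,1):+1/OX./..X/OX.*, (0,2):+1/O.X/..X/OX., (1,0):-1/O../X.X/OX., (1,1):+1/O../.XX/OX., (2,2):-1/O../..X/OXX
[OX./..X/OX.] O move#2: (0,2):-1/OXO/..X/OX.*, (1,0):-1/OX./O.X/OX., (1,1):-1/OX./.OX/OX., (2,2):-1/OX./..X/OXO
[OXO/..X/OX.] X move#3: (1,0):-1/OXO/X.X/OX., (1,1):+1/OXO/.XX/OX.*, (2,2):-1/OXO/..X/OXX
[OXO/.XX/OX.] end (terminal -1, O#4); searched O../..X/OX. to 5

X's best at [O../..X/OX.]: (0,1)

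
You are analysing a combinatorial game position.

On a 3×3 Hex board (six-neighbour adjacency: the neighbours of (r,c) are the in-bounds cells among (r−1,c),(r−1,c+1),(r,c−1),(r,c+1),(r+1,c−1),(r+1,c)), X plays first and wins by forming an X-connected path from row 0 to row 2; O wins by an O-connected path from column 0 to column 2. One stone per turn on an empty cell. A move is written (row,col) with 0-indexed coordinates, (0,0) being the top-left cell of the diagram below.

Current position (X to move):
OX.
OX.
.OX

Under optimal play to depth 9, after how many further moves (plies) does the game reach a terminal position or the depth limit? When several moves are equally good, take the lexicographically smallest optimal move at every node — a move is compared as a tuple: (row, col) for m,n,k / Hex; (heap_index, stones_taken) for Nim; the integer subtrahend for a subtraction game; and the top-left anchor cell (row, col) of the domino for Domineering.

PV length from [OX./OX./.OX]: 3 plies

[OX./OX./.OX] X move#1: (0,2):+1/OXX/OX./.OX*, (1,2):+1/OX./OXX/.OX, (2,0):+1/OX./OX./XOX
[OXX/OX./.OX] O move#2: (1,2):-1/OXX/OXO/.OX*, (2,0):-1/OXX/OX./OOX
[OXX/OXO/.OX] X move#3: (2,0):+1/OXX/OXO/XOX*
[OXX/OXO/XOX] end (terminal -1, O#4); searched OX./OX./.OX to 9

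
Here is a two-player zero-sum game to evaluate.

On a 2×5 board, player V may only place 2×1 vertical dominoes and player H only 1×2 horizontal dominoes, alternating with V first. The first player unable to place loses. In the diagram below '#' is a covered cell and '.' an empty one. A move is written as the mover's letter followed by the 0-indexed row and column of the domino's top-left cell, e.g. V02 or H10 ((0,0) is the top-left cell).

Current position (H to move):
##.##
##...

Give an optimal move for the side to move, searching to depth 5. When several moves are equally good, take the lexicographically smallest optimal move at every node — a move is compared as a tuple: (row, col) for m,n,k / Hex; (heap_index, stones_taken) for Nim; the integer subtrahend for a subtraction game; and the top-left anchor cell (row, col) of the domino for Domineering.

H's best at [##.##/##...]: H12

[##.##/##...] H move#1: H12:+1/##.##/####.*, H13:-1/##.##/##.##
[##.##/####.] end (terminal -1, V#2); searched ##.##/##... to 5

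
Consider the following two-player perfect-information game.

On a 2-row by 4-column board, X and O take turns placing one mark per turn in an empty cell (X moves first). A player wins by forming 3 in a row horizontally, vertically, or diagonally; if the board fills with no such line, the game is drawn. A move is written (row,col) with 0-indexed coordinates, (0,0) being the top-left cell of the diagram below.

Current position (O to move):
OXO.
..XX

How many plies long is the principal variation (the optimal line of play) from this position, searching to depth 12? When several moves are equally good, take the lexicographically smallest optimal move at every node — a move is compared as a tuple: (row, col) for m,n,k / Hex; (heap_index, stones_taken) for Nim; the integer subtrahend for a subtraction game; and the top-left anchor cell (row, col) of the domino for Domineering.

PV length from [OXO./..XX]: 3 plies

ply 1, O at OXO./..XX | (0,3)=-1→OXOO/..XX; (1,0)=-1→OXO./O.XX; (1,1)=+0→OXO./.OXX*
ply 2, X at OXO./.OXX | (0,3)=+0→OXOX/.OXX*; (1,0)=+0→OXO./XOXX
ply 3, O at OXOX/.OXX | (1,0)=+0→OXOX/OOXX*
ply 4: OXOX/OOXX is terminal +0 (X); from OXO./..XX depth 12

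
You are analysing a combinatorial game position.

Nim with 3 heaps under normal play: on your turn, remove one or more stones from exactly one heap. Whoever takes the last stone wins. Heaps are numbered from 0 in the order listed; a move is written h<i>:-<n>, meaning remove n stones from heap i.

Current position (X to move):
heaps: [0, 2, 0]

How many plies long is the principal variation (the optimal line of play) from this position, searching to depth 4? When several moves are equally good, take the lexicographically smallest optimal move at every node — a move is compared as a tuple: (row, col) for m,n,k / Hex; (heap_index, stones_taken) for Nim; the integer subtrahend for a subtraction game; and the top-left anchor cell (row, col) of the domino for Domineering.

[(0,2,0)] X move#1: h1:-1:-1/(0,1,0), h1:-2:+1/(0,0,0)*
[(0,0,0)] end (terminal -1, O#2); searched (0,2,0) to 4

PV length from [(0,2,0)]: 1 ply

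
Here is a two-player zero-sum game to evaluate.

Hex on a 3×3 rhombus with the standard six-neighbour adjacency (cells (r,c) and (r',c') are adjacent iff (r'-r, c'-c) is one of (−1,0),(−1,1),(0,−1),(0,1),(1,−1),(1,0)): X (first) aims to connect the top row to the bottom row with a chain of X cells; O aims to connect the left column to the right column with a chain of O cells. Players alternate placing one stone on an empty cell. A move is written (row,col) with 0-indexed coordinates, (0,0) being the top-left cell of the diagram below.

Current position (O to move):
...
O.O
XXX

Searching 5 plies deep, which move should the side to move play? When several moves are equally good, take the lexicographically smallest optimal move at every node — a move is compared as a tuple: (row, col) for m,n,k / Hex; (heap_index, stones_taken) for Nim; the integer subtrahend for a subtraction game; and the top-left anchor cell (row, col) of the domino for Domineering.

ply 1, O at .../O.O/XXX | (0,0)=-1→O../O.O/XXX; (0,1)=+1→.O./O.O/XXX*; (0,2)=+1→..O/O.O/XXX; (1,1)=+1→.../OOO/XXX
ply 2, X at .O./O.O/XXX | (0,0)=-1→XO./O.O/XXX*; (0,2)=-1→.OX/O.O/XXX; (1,1)=-1→.O./OXO/XXX
ply 3, O at XO./O.O/XXX | (0,2)=+1→XOO/O.O/XXX*; (1,1)=+1→XO./OOO/XXX
ply 4: XOO/O.O/XXX is terminal -1 (X); from .../O.O/XXX depth 5

O's best at [.../O.O/XXX]: (0,1)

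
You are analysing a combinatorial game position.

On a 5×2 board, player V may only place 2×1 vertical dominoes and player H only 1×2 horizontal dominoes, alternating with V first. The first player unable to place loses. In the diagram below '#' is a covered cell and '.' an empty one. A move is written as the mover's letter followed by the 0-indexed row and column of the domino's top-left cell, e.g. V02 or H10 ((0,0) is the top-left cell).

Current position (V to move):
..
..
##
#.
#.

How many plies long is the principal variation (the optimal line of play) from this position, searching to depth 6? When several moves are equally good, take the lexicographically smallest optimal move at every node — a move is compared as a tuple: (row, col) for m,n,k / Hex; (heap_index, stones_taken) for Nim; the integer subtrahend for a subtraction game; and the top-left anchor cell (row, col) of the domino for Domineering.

PV length from [../../##/#./#.]: 1 ply

p1 V@[../../##/#./#.]: V00[#./#./##/#./#.]+1* V01[.#/.#/##/#./#.]+1 V31[../../##/##/##]-1
p2 H@[#./#./##/#./#.] terminal -1; root [../../##/#./#.] d6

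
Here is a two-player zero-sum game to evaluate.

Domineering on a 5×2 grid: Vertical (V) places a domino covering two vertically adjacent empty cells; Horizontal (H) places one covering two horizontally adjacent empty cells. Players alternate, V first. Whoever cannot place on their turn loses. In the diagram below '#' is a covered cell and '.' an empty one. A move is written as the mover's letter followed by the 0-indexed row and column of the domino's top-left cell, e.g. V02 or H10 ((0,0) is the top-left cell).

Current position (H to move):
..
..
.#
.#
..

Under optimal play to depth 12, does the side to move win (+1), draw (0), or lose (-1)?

value(../../.#/.#/.., H) = +1

[../../.#/.#/..] H move#1: H00:+1/##/../.#/.#/..*, H10:+1/../##/.#/.#/.., H40:-1/../../.#/.#/##
[##/../.#/.#/..] V move#2: V10:-1/##/#./##/.#/..*, V20:-1/##/../##/##/.., V30:-1/##/../.#/##/#.
[##/#./##/.#/..] H move#3: H40:+1/##/#./##/.#/##*
[##/#./##/.#/##] end (terminal -1, V#4); searched ../../.#/.#/.. to 12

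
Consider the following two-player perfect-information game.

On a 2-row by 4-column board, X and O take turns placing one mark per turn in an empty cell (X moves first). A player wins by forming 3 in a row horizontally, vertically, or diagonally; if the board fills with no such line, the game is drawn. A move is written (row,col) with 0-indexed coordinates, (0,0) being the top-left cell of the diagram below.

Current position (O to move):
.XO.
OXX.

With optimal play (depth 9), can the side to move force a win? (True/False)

O winning at [.XO./OXX.]: False

p1 O@[.XO./OXX.]: (0,0)[OXO./OXX.]-1 (0,3)[.XOO/OXX.]-1 (1,3)[.XO./OXXO]+0*
p2 X@[.XO./OXXO]: (0,0)[XXO./OXXO]+0* (0,3)[.XOX/OXXO]+0
p3 O@[XXO./OXXO]: (0,3)[XXOO/OXXO]+0*
p4 X@[XXOO/OXXO] terminal +0; root [.XO./OXX.] d9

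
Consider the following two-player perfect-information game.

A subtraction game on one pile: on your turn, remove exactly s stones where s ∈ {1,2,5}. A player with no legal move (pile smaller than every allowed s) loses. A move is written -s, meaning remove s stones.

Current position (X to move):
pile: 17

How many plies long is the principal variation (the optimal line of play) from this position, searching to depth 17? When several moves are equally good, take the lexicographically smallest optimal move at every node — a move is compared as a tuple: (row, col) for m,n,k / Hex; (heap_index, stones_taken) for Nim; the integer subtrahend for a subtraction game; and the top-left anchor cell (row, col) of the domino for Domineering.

PV length from [17]: 11 plies

p1 X@[17]: -1[16]-1 -2[15]+1* -5[12]+1
p2 O@[15]: -1[14]-1* -2[13]-1 -5[10]-1
p3 X@[14]: -1[13]-1 -2[12]+1* -5[9]+1
p4 O@[12]: -1[11]-1* -2[10]-1 -5[7]-1
p5 X@[11]: -1[10]-1 -2[9]+1* -5[6]+1
p6 O@[9]: -1[8]-1* -2[7]-1 -5[4]-1
p7 X@[8]: -1[7]-1 -2[6]+1* -5[3]+1
p8 O@[6]: -1[5]-1* -2[4]-1 -5[1]-1
p9 X@[5]: -1[4]-1 -2[3]+1* -5[0]+1
p10 O@[3]: -1[2]-1* -2[1]-1
p11 X@[2]: -1[1]-1 -2[0]+1*
p12 O@[0] terminal -1; root [17] d17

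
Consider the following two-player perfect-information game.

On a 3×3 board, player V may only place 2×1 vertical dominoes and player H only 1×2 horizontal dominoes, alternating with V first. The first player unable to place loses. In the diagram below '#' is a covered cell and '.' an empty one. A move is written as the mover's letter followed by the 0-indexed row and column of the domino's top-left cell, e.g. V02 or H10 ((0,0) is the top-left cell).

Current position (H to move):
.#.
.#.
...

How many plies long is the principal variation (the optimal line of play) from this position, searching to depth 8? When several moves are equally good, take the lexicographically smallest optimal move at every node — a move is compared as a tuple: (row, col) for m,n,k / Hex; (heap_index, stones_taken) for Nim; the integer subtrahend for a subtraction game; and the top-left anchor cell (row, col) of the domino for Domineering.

PV length from [.#./.#./...]: 2 plies

p1 H@[.#./.#./...]: H20[.#./.#./##.]-1* H21[.#./.#./.##]-1
p2 V@[.#./.#./##.]: V00[##./##./##.]+1* V02[.##/.##/##.]+1 V12[.#./.##/###]+1
p3 H@[##./##./##.] terminal -1; root [.#./.#./...] d8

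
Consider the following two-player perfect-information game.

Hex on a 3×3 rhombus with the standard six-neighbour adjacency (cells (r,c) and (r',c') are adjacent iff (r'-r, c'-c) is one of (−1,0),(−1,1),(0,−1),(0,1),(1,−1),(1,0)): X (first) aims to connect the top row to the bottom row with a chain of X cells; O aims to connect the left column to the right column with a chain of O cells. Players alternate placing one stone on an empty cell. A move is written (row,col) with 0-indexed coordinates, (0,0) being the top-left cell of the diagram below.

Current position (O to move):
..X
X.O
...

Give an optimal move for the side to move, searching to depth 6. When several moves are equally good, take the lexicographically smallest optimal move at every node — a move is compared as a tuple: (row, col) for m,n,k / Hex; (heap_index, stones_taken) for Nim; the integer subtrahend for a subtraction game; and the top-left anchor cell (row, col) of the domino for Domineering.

O's best at [..X/X.O/...]: (2,0)

p1 O@[..X/X.O/...]: (0,0)[O.X/X.O/...]-1 (0,1)[.OX/X.O/...]-1 (1,1)[..X/XOO/...]-1 (2,0)[..X/X.O/O..]+1* (2,1)[..X/X.O/.O.]-1 (2,2)[..X/X.O/..O]-1
p2 X@[..X/X.O/O..]: (0,0)[X.X/X.O/O..]-1* (0,1)[.XX/X.O/O..]-1 (1,1)[..X/XXO/O..]-1 (2,1)[..X/X.O/OX.]-1 (2,2)[..X/X.O/O.X]-1
p3 O@[X.X/X.O/O..]: (0,1)[XOX/X.O/O..]+1* (1,1)[X.X/XOO/O..]+1 (2,1)[X.X/X.O/OO.]+1 (2,2)[X.X/X.O/O.O]+1
p4 X@[XOX/X.O/O..]: (1,1)[XOX/XXO/O..]-1* (2,1)[XOX/X.O/OX.]-1 (2,2)[XOX/X.O/O.X]-1
p5 O@[XOX/XXO/O..]: (2,1)[XOX/XXO/OO.]+1* (2,2)[XOX/XXO/O.O]-1
p6 X@[XOX/XXO/OO.] terminal -1; root [..X/X.O/...] d6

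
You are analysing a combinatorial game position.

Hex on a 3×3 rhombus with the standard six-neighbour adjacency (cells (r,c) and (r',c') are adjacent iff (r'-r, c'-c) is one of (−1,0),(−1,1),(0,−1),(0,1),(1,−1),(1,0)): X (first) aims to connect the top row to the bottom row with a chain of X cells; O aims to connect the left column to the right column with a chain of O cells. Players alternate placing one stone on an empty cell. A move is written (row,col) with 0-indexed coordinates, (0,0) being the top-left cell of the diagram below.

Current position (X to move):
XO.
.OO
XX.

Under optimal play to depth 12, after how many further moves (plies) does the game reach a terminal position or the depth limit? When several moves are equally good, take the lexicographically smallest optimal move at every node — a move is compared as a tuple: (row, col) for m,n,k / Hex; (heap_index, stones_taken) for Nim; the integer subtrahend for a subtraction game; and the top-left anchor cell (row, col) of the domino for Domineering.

PV length from [XO./.OO/XX.]: 1 ply

p1 X@[XO./.OO/XX.]: (0,2)[XOX/.OO/XX.]-1 (1,0)[XO./XOO/XX.]+1* (2,2)[XO./.OO/XXX]-1
p2 O@[XO./XOO/XX.] terminal -1; root [XO./.OO/XX.] d12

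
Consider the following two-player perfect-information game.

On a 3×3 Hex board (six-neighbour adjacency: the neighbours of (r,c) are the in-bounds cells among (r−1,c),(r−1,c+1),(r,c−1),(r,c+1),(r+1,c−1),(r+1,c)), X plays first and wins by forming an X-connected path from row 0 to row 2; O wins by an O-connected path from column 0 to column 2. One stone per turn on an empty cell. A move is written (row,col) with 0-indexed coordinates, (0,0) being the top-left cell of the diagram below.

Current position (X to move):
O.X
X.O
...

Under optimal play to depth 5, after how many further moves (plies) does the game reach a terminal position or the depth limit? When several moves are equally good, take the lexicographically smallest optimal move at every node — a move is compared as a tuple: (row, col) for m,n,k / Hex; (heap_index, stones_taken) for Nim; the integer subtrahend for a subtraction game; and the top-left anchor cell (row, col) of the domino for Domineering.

ply 1, X at O.X/X.O/... | (0,1)=-1→OXX/X.O/...; (1,1)=+1→O.X/XXO/...*; (2,0)=+1→O.X/X.O/X..; (2,1)=-1→O.X/X.O/.X.; (2,2)=-1→O.X/X.O/..X
ply 2, O at O.X/XXO/... | (0,1)=-1→OOX/XXO/...*; (2,0)=-1→O.X/XXO/O..; (2,1)=-1→O.X/XXO/.O.; (2,2)=-1→O.X/XXO/..O
ply 3, X at OOX/XXO/... | (2,0)=+1→OOX/XXO/X..*; (2,1)=+1→OOX/XXO/.X.; (2,2)=+1→OOX/XXO/..X
ply 4: OOX/XXO/X.. is terminal -1 (O); from O.X/X.O/... depth 5

PV length from [O.X/X.O/...]: 3 plies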